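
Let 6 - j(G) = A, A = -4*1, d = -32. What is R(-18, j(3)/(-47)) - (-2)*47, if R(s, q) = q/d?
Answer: 70693/752 ≈ 94.007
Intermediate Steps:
A = -4
j(G) = 10 (j(G) = 6 - 1*(-4) = 6 + 4 = 10)
R(s, q) = -q/32 (R(s, q) = q/(-32) = q*(-1/32) = -q/32)
R(-18, j(3)/(-47)) - (-2)*47 = -5/(16*(-47)) - (-2)*47 = -5*(-1)/(16*47) - 1*(-94) = -1/32*(-10/47) + 94 = 5/752 + 94 = 70693/752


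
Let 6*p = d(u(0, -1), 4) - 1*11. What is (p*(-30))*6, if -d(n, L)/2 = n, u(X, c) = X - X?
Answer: 330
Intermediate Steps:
u(X, c) = 0
d(n, L) = -2*n
p = -11/6 (p = (-2*0 - 1*11)/6 = (0 - 11)/6 = (⅙)*(-11) = -11/6 ≈ -1.8333)
(p*(-30))*6 = -11/6*(-30)*6 = 55*6 = 330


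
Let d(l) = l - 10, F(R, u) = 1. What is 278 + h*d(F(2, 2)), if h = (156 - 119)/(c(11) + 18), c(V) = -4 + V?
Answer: 6617/25 ≈ 264.68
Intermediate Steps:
d(l) = -10 + l
h = 37/25 (h = (156 - 119)/((-4 + 11) + 18) = 37/(7 + 18) = 37/25 ≈ 1.4800)
278 + h*d(F(2, 2)) = 278 + 37*(-10 + 1)/25 = 278 + (37/25)*(-9) = 278 - 333/25 = 6617/25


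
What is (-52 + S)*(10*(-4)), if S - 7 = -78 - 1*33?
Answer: 6240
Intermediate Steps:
S = -104 (S = 7 + (-78 - 1*33) = 7 + (-78 - 33) = 7 - 111 = -104)
(-52 + S)*(10*(-4)) = (-52 - 104)*(10*(-4)) = -156*(-40) = 6240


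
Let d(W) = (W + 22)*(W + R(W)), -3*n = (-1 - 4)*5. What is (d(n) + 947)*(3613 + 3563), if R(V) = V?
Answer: 31270616/3 ≈ 1.0424e+7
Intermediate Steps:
n = 25/3 (n = -(-1 - 4)*5/3 = -(-5)*5/3 = -⅓*(-25) = 25/3 ≈ 8.3333)
d(W) = 2*W*(22 + W) (d(W) = (W + 22)*(W + W) = (22 + W)*(2*W) = 2*W*(22 + W))
(d(n) + 947)*(3613 + 3563) = (2*(25/3)*(22 + 25/3) + 947)*(3613 + 3563) = (2*(25/3)*(91/3) + 947)*7176 = (4550/9 + 947)*7176 = (13073/9)*7176 = 31270616/3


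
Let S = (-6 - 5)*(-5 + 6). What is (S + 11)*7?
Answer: 0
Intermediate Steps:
S = -11 (S = -11*1 = -11)
(S + 11)*7 = (-11 + 11)*7 = 0*7 = 0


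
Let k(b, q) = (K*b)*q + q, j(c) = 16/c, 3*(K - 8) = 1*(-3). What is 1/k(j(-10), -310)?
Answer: 1/3162 ≈ 0.00031626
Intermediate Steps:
K = 7 (K = 8 + (1*(-3))/3 = 8 + (1/3)*(-3) = 8 - 1 = 7)
k(b, q) = q + 7*b*q (k(b, q) = (7*b)*q + q = 7*b*q + q = q + 7*b*q)
1/k(j(-10), -310) = 1/(-310*(1 + 7*(16/(-10)))) = 1/(-310*(1 + 7*(16*(-1/10)))) = 1/(-310*(1 + 7*(-8/5))) = 1/(-310*(1 - 56/5)) = 1/(-310*(-51/5)) = 1/3162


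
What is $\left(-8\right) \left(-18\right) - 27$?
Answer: $117$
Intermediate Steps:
$\left(-8\right) \left(-18\right) - 27 = 144 - 27 = 117$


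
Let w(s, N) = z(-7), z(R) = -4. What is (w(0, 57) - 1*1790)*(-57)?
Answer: 102258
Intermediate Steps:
w(s, N) = -4
(w(0, 57) - 1*1790)*(-57) = (-4 - 1*1790)*(-57) = (-4 - 1790)*(-57) = -1794*(-57) = 102258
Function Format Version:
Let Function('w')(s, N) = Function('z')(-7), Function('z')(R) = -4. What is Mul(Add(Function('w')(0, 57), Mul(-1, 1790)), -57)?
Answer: 102258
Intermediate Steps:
Function('w')(s, N) = -4
Mul(Add(Function('w')(0, 57), Mul(-1, 1790)), -57) = Mul(Add(-4, Mul(-1, 1790)), -57) = Mul(Add(-4, -1790), -57) = Mul(-1794, -57) = 102258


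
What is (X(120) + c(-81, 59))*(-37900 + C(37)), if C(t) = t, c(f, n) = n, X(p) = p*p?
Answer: -547461117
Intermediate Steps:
X(p) = p²
(X(120) + c(-81, 59))*(-37900 + C(37)) = (120² + 59)*(-37900 + 37) = (14400 + 59)*(-37863) = 14459*(-37863) = -547461117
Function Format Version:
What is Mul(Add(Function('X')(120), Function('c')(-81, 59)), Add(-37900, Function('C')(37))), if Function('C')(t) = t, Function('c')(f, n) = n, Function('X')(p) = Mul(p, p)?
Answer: -547461117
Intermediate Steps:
Function('X')(p) = Pow(p, 2)
Mul(Add(Function('X')(120), Function('c')(-81, 59)), Add(-37900, Function('C')(37))) = Mul(Add(Pow(120, 2), 59), Add(-37900, 37)) = Mul(Add(14400, 59), -37863) = Mul(14459, -37863) = -547461117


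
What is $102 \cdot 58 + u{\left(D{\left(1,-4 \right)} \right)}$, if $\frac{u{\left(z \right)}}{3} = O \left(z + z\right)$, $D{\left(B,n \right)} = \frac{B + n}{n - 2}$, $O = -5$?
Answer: $5901$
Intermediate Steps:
$D{\left(B,n \right)} = \frac{B + n}{-2 + n}$
$u{\left(z \right)} = - 30 z$ ($u{\left(z \right)} = 3 \left(- 5 \left(z + z\right)\right) = 3 \left(- 5 \cdot 2 z\right) = 3 \left(- 10 z\right) = - 30 z$)
$102 \cdot 58 + u{\left(D{\left(1,-4 \right)} \right)} = 102 \cdot 58 - 30 \frac{1 - 4}{-2 - 4} = 5916 - 30 \frac{1}{-6} \left(-3\right) = 5916 - 30 \left(\left(- \frac{1}{6}\right) \left(-3\right)\right) = 5916 - 15 = 5901$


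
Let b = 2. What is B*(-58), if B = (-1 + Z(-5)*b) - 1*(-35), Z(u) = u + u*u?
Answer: -4292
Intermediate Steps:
Z(u) = u + u²
B = 74 (B = (-1 - 5*(1 - 5)*2) - 1*(-35) = (-1 - 5*(-4)*2) + 35 = (-1 + 20*2) + 35 = (-1 + 40) + 35 = 39 + 35 = 74)
B*(-58) = 74*(-58) = -4292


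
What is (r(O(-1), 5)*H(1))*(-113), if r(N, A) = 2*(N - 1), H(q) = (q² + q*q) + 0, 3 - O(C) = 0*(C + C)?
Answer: -904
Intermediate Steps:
O(C) = 3 (O(C) = 3 - 0*(C + C) = 3 - 0*2*C = 3 - 1*0 = 3 + 0 = 3)
H(q) = 2*q² (H(q) = (q² + q²) + 0 = 2*q² + 0 = 2*q²)
r(N, A) = -2 + 2*N (r(N, A) = 2*(-1 + N) = -2 + 2*N)
(r(O(-1), 5)*H(1))*(-113) = ((-2 + 2*3)*(2*1²))*(-113) = ((-2 + 6)*(2*1))*(-113) = (4*2)*(-113) = 8*(-113) = -904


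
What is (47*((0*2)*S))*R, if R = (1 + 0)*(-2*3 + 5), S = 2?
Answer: 0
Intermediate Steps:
R = -1 (R = 1*(-6 + 5) = 1*(-1) = -1)
(47*((0*2)*S))*R = (47*((0*2)*2))*(-1) = (47*(0*2))*(-1) = (47*0)*(-1) = 0*(-1) = 0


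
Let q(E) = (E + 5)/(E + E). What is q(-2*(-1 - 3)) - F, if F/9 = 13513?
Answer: -1945859/16 ≈ -1.2162e+5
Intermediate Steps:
F = 121617 (F = 9*13513 = 121617)
q(E) = (5 + E)/(2*E) (q(E) = (5 + E)/((2*E)) = (5 + E)*(1/(2*E)) = (5 + E)/(2*E))
q(-2*(-1 - 3)) - F = (5 - 2*(-1 - 3))/(2*((-2*(-1 - 3)))) - 1*121617 = (5 - 2*(-4))/(2*((-2*(-4)))) - 121617 = (1/2)*(5 + 8)/8 - 121617 = (1/2)*(1/8)*13 - 121617 = 13/16 - 121617 = -1945859/16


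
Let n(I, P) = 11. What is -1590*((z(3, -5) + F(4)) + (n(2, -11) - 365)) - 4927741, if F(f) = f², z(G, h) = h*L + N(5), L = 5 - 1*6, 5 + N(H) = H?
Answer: -4398271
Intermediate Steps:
N(H) = -5 + H
L = -1 (L = 5 - 6 = -1)
z(G, h) = -h (z(G, h) = h*(-1) + (-5 + 5) = -h + 0 = -h)
-1590*((z(3, -5) + F(4)) + (n(2, -11) - 365)) - 4927741 = -1590*((-1*(-5) + 4²) + (11 - 365)) - 4927741 = -1590*((5 + 16) - 354) - 4927741 = -1590*(21 - 354) - 4927741 = -1590*(-333) - 4927741 = 529470 - 4927741 = -4398271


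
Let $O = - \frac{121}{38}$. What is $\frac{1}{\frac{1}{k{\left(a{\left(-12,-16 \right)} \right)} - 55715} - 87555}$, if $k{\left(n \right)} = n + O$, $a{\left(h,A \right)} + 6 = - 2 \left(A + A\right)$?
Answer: $- \frac{2115087}{185186442323} \approx -1.1421 \cdot 10^{-5}$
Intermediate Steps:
$O = - \frac{121}{38} \approx -3.1842$
$a{\left(h,A \right)} = -6 - 4 A$ ($a{\left(h,A \right)} = -6 - 2 \left(A + A\right) = -6 - 2 \cdot 2 A = -6 - 4 A$)
$k{\left(n \right)} = - \frac{121}{38} + n$ ($k{\left(n \right)} = n - \frac{121}{38} = - \frac{121}{38} + n$)
$\frac{1}{\frac{1}{k{\left(a{\left(-12,-16 \right)} \right)} - 55715} - 87555} = \frac{1}{\frac{1}{\left(- \frac{121}{38} - -58\right) - 55715} - 87555} = \frac{1}{\frac{1}{\left(- \frac{121}{38} + \left(-6 + 64\right)\right) - 55715} - 87555} = \frac{1}{\frac{1}{\left(- \frac{121}{38} + 58\right) - 55715} - 87555} = \frac{1}{\frac{1}{\frac{2083}{38} - 55715} - 87555} = \frac{1}{\frac{1}{- \frac{2115087}{38}} - 87555} = \frac{1}{- \frac{38}{2115087} - 87555} = \frac{1}{- \frac{185186442323}{2115087}} = - \frac{2115087}{185186442323}$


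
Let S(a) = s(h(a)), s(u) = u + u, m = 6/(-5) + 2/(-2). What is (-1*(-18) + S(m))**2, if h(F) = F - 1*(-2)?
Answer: 7744/25 ≈ 309.76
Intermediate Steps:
m = -11/5 (m = 6*(-1/5) + 2*(-1/2) = -6/5 - 1 = -11/5 ≈ -2.2000)
h(F) = 2 + F (h(F) = F + 2 = 2 + F)
s(u) = 2*u
S(a) = 4 + 2*a (S(a) = 2*(2 + a) = 4 + 2*a)
(-1*(-18) + S(m))**2 = (-1*(-18) + (4 + 2*(-11/5)))**2 = (18 + (4 - 22/5))**2 = (18 - 2/5)**2 = (88/5)**2 = 7744/25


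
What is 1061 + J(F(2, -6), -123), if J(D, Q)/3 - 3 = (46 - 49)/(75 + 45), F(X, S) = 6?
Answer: 42797/40 ≈ 1069.9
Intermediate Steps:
J(D, Q) = 357/40 (J(D, Q) = 9 + 3*((46 - 49)/(75 + 45)) = 9 + 3*(-3/120) = 9 + 3*(-3*1/120) = 9 + 3*(-1/40) = 9 - 3/40 = 357/40)
1061 + J(F(2, -6), -123) = 1061 + 357/40 = 42797/40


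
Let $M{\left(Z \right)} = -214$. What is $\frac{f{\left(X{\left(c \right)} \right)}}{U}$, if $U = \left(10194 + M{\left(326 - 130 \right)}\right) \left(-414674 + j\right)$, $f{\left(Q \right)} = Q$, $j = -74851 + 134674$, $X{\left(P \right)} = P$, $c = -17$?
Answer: $\frac{17}{3541412980} \approx 4.8003 \cdot 10^{-9}$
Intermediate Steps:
$j = 59823$
$U = -3541412980$ ($U = \left(10194 - 214\right) \left(-414674 + 59823\right) = 9980 \left(-354851\right) = -3541412980$)
$\frac{f{\left(X{\left(c \right)} \right)}}{U} = - \frac{17}{-3541412980} = \left(-17\right) \left(- \frac{1}{3541412980}\right) = \frac{17}{3541412980}$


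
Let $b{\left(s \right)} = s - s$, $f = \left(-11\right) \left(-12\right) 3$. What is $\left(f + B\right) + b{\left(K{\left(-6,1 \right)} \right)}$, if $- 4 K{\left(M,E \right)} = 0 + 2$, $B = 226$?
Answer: $622$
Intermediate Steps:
$K{\left(M,E \right)} = - \frac{1}{2}$ ($K{\left(M,E \right)} = - \frac{0 + 2}{4} = \left(- \frac{1}{4}\right) 2 = - \frac{1}{2}$)
$f = 396$ ($f = 132 \cdot 3 = 396$)
$b{\left(s \right)} = 0$
$\left(f + B\right) + b{\left(K{\left(-6,1 \right)} \right)} = \left(396 + 226\right) + 0 = 622 + 0 = 622$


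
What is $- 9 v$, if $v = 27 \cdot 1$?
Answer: $-243$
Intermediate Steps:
$v = 27$
$- 9 v = \left(-9\right) 27 = -243$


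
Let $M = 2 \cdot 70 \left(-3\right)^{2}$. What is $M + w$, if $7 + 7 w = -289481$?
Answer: $- \frac{280668}{7} \approx -40095.0$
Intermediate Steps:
$w = - \frac{289488}{7}$ ($w = -1 + \frac{1}{7} \left(-289481\right) = -1 - \frac{289481}{7} = - \frac{289488}{7} \approx -41355.0$)
$M = 1260$ ($M = 140 \cdot 9 = 1260$)
$M + w = 1260 - \frac{289488}{7} = - \frac{280668}{7}$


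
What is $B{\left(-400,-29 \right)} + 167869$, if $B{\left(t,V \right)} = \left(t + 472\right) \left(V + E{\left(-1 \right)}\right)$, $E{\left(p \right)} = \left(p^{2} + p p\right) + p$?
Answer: $165853$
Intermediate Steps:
$E{\left(p \right)} = p + 2 p^{2}$ ($E{\left(p \right)} = \left(p^{2} + p^{2}\right) + p = 2 p^{2} + p = p + 2 p^{2}$)
$B{\left(t,V \right)} = \left(1 + V\right) \left(472 + t\right)$ ($B{\left(t,V \right)} = \left(t + 472\right) \left(V - \left(1 + 2 \left(-1\right)\right)\right) = \left(472 + t\right) \left(V - \left(1 - 2\right)\right) = \left(472 + t\right) \left(V - -1\right) = \left(472 + t\right) \left(V + 1\right) = \left(472 + t\right) \left(1 + V\right) = \left(1 + V\right) \left(472 + t\right)$)
$B{\left(-400,-29 \right)} + 167869 = \left(472 - 400 + 472 \left(-29\right) - -11600\right) + 167869 = \left(472 - 400 - 13688 + 11600\right) + 167869 = -2016 + 167869 = 165853$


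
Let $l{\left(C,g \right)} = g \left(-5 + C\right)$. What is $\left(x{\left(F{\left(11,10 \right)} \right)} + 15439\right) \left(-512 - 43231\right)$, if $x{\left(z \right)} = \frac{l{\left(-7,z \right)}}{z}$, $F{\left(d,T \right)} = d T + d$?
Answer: $-674823261$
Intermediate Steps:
$F{\left(d,T \right)} = d + T d$ ($F{\left(d,T \right)} = T d + d = d + T d$)
$x{\left(z \right)} = -12$ ($x{\left(z \right)} = \frac{z \left(-5 - 7\right)}{z} = \frac{z \left(-12\right)}{z} = \frac{\left(-12\right) z}{z} = -12$)
$\left(x{\left(F{\left(11,10 \right)} \right)} + 15439\right) \left(-512 - 43231\right) = \left(-12 + 15439\right) \left(-512 - 43231\right) = 15427 \left(-43743\right) = -674823261$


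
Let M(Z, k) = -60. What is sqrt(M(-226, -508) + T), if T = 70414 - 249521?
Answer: I*sqrt(179167) ≈ 423.28*I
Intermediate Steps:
T = -179107
sqrt(M(-226, -508) + T) = sqrt(-60 - 179107) = sqrt(-179167) = I*sqrt(179167)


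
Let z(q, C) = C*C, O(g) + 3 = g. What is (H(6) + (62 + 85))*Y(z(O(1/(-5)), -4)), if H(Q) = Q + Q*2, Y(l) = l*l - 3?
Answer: 41745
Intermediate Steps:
O(g) = -3 + g
z(q, C) = C²
Y(l) = -3 + l² (Y(l) = l² - 3 = -3 + l²)
H(Q) = 3*Q (H(Q) = Q + 2*Q = 3*Q)
(H(6) + (62 + 85))*Y(z(O(1/(-5)), -4)) = (3*6 + (62 + 85))*(-3 + ((-4)²)²) = (18 + 147)*(-3 + 16²) = 165*(-3 + 256) = 165*253 = 41745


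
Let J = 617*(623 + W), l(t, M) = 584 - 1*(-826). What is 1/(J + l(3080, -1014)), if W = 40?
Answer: 1/410481 ≈ 2.4362e-6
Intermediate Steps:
l(t, M) = 1410 (l(t, M) = 584 + 826 = 1410)
J = 409071 (J = 617*(623 + 40) = 617*663 = 409071)
1/(J + l(3080, -1014)) = 1/(409071 + 1410) = 1/410481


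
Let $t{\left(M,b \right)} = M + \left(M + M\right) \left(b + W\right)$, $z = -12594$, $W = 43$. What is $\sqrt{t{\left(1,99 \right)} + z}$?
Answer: $i \sqrt{12309} \approx 110.95 i$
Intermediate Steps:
$t{\left(M,b \right)} = M + 2 M \left(43 + b\right)$ ($t{\left(M,b \right)} = M + \left(M + M\right) \left(b + 43\right) = M + 2 M \left(43 + b\right)$)
$\sqrt{t{\left(1,99 \right)} + z} = \sqrt{1 \left(87 + 2 \cdot 99\right) - 12594} = \sqrt{1 \left(87 + 198\right) - 12594} = \sqrt{1 \cdot 285 - 12594} = \sqrt{285 - 12594} = \sqrt{-12309} = i \sqrt{12309}$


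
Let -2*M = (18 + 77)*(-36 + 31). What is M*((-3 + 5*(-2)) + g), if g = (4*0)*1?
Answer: -6175/2 ≈ -3087.5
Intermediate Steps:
g = 0 (g = 0*1 = 0)
M = 475/2 (M = -(18 + 77)*(-36 + 31)/2 = -95*(-5)/2 = -1/2*(-475) = 475/2 ≈ 237.50)
M*((-3 + 5*(-2)) + g) = 475*((-3 + 5*(-2)) + 0)/2 = 475*((-3 - 10) + 0)/2 = 475*(-13 + 0)/2 = (475/2)*(-13) = -6175/2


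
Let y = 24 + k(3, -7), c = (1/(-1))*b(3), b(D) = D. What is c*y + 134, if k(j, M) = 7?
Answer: 41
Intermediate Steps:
c = -3 (c = (1/(-1))*3 = (1*(-1))*3 = -1*3 = -3)
y = 31 (y = 24 + 7 = 31)
c*y + 134 = -3*31 + 134 = -93 + 134 = 41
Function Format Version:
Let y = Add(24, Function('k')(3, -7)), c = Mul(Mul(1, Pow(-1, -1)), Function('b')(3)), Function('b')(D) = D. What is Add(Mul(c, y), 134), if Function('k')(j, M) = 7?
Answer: 41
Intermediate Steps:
c = -3 (c = Mul(Mul(1, Pow(-1, -1)), 3) = Mul(Mul(1, -1), 3) = Mul(-1, 3) = -3)
y = 31 (y = Add(24, 7) = 31)
Add(Mul(c, y), 134) = Add(Mul(-3, 31), 134) = Add(-93, 134) = 41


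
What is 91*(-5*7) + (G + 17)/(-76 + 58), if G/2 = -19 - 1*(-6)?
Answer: -6369/2 ≈ -3184.5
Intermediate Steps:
G = -26 (G = 2*(-19 - 1*(-6)) = 2*(-19 + 6) = 2*(-13) = -26)
91*(-5*7) + (G + 17)/(-76 + 58) = 91*(-5*7) + (-26 + 17)/(-76 + 58) = 91*(-35) - 9/(-18) = -3185 - 9*(-1/18) = -3185 + 1/2 = -6369/2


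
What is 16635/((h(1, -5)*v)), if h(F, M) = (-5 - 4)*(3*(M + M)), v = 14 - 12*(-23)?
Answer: 1109/5220 ≈ 0.21245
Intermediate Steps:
v = 290 (v = 14 + 276 = 290)
h(F, M) = -54*M (h(F, M) = -27*2*M = -54*M)
16635/((h(1, -5)*v)) = 16635/((-54*(-5)*290)) = 16635/((270*290)) = 16635/78300 = 16635*(1/78300) = 1109/5220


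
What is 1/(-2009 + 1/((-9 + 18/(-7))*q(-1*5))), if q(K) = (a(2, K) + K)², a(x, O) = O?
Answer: -8100/16272907 ≈ -0.00049776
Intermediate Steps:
q(K) = 4*K² (q(K) = (K + K)² = (2*K)² = 4*K²)
1/(-2009 + 1/((-9 + 18/(-7))*q(-1*5))) = 1/(-2009 + 1/((-9 + 18/(-7))*(4*(-1*5)²))) = 1/(-2009 + 1/((-9 + 18*(-⅐))*(4*(-5)²))) = 1/(-2009 + 1/((-9 - 18/7)*(4*25))) = 1/(-2009 + 1/(-81/7*100)) = 1/(-2009 + 1/(-8100/7)) = 1/(-2009 - 7/8100) = 1/(-16272907/8100) = -8100/16272907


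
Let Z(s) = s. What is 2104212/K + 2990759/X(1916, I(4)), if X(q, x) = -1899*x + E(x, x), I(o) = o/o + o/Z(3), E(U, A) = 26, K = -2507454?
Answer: -1251409945241/1840889145 ≈ -679.79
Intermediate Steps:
I(o) = 1 + o/3 (I(o) = o/o + o/3 = 1 + o*(1/3) = 1 + o/3)
X(q, x) = 26 - 1899*x (X(q, x) = -1899*x + 26 = 26 - 1899*x)
2104212/K + 2990759/X(1916, I(4)) = 2104212/(-2507454) + 2990759/(26 - 1899*(1 + (1/3)*4)) = 2104212*(-1/2507454) + 2990759/(26 - 1899*(1 + 4/3)) = -350702/417909 + 2990759/(26 - 1899*7/3) = -350702/417909 + 2990759/(26 - 4431) = -350702/417909 + 2990759/(-4405) = -350702/417909 + 2990759*(-1/4405) = -350702/417909 - 2990759/4405 = -1251409945241/1840889145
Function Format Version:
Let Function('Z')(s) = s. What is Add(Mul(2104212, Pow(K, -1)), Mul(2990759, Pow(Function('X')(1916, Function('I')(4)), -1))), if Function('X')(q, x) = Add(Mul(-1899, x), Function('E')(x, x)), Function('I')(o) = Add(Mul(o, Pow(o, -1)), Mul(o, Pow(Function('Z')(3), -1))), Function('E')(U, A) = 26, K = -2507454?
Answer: Rational(-1251409945241, 1840889145) ≈ -679.79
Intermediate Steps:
Function('I')(o) = Add(1, Mul(Rational(1, 3), o)) (Function('I')(o) = Add(Mul(o, Pow(o, -1)), Mul(o, Pow(3, -1))) = Add(1, Mul(o, Rational(1, 3))) = Add(1, Mul(Rational(1, 3), o)))
Function('X')(q, x) = Add(26, Mul(-1899, x)) (Function('X')(q, x) = Add(Mul(-1899, x), 26) = Add(26, Mul(-1899, x)))
Add(Mul(2104212, Pow(K, -1)), Mul(2990759, Pow(Function('X')(1916, Function('I')(4)), -1))) = Add(Mul(2104212, Pow(-2507454, -1)), Mul(2990759, Pow(Add(26, Mul(-1899, Add(1, Mul(Rational(1, 3), 4)))), -1))) = Add(Mul(2104212, Rational(-1, 2507454)), Mul(2990759, Pow(Add(26, Mul(-1899, Add(1, Rational(4, 3)))), -1))) = Add(Rational(-350702, 417909), Mul(2990759, Pow(Add(26, Mul(-1899, Rational(7, 3))), -1))) = Add(Rational(-350702, 417909), Mul(2990759, Pow(Add(26, -4431), -1))) = Add(Rational(-350702, 417909), Mul(2990759, Pow(-4405, -1))) = Add(Rational(-350702, 417909), Mul(2990759, Rational(-1, 4405))) = Add(Rational(-350702, 417909), Rational(-2990759, 4405)) = Rational(-1251409945241, 1840889145)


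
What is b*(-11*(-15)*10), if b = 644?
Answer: 1062600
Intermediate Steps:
b*(-11*(-15)*10) = 644*(-11*(-15)*10) = 644*(165*10) = 644*1650 = 1062600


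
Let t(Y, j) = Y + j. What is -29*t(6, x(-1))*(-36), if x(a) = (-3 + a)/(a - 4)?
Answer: 35496/5 ≈ 7099.2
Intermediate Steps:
x(a) = (-3 + a)/(-4 + a)
-29*t(6, x(-1))*(-36) = -29*(6 + (-3 - 1)/(-4 - 1))*(-36) = -29*(6 - 4/(-5))*(-36) = -29*(6 - 1/5*(-4))*(-36) = -29*(6 + 4/5)*(-36) = -29*34/5*(-36) = -986/5*(-36) = 35496/5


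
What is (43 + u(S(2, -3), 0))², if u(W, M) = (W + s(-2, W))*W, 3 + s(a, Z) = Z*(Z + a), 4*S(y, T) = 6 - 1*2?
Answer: 1600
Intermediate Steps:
S(y, T) = 1 (S(y, T) = (6 - 1*2)/4 = (6 - 2)/4 = (¼)*4 = 1)
s(a, Z) = -3 + Z*(Z + a)
u(W, M) = W*(-3 + W² - W) (u(W, M) = (W + (-3 + W² + W*(-2)))*W = (W + (-3 + W² - 2*W))*W = (-3 + W² - W)*W = W*(-3 + W² - W))
(43 + u(S(2, -3), 0))² = (43 + 1*(-3 + 1² - 1*1))² = (43 + 1*(-3 + 1 - 1))² = (43 + 1*(-3))² = (43 - 3)² = 40² = 1600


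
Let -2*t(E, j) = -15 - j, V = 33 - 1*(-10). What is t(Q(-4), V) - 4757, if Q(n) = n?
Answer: -4728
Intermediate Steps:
V = 43 (V = 33 + 10 = 43)
t(E, j) = 15/2 + j/2 (t(E, j) = -(-15 - j)/2 = 15/2 + j/2)
t(Q(-4), V) - 4757 = (15/2 + (½)*43) - 4757 = (15/2 + 43/2) - 4757 = 29 - 4757 = -4728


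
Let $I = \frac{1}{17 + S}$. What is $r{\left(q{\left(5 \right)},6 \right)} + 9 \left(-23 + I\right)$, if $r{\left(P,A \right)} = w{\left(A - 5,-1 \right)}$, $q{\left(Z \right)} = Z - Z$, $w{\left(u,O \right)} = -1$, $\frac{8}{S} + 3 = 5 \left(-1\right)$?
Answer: $- \frac{3319}{16} \approx -207.44$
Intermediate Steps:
$S = -1$ ($S = \frac{8}{-3 + 5 \left(-1\right)} = \frac{8}{-3 - 5} = \frac{8}{-8} = 8 \left(- \frac{1}{8}\right) = -1$)
$q{\left(Z \right)} = 0$
$r{\left(P,A \right)} = -1$
$I = \frac{1}{16}$ ($I = \frac{1}{17 - 1} = \frac{1}{16} \approx 0.0625$)
$r{\left(q{\left(5 \right)},6 \right)} + 9 \left(-23 + I\right) = -1 + 9 \left(-23 + \frac{1}{16}\right) = -1 + 9 \left(- \frac{367}{16}\right) = -1 - \frac{3303}{16} = - \frac{3319}{16}$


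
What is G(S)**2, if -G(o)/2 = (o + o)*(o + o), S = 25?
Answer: 25000000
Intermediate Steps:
G(o) = -8*o**2 (G(o) = -2*(o + o)*(o + o) = -2*2*o*2*o = -8*o**2)
G(S)**2 = (-8*25**2)**2 = (-8*625)**2 = (-5000)**2 = 25000000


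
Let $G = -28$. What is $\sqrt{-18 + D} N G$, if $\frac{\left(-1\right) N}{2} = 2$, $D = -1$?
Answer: $112 i \sqrt{19} \approx 488.2 i$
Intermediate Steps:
$N = -4$ ($N = \left(-2\right) 2 = -4$)
$\sqrt{-18 + D} N G = \sqrt{-18 - 1} \left(-4\right) \left(-28\right) = \sqrt{-19} \left(-4\right) \left(-28\right) = i \sqrt{19} \left(-4\right) \left(-28\right) = - 4 i \sqrt{19} \left(-28\right) = 112 i \sqrt{19}$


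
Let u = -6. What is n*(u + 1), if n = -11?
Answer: 55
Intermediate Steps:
n*(u + 1) = -11*(-6 + 1) = -11*(-5) = 55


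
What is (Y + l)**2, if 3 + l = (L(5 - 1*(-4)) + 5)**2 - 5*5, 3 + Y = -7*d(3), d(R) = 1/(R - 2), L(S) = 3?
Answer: 676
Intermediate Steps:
d(R) = 1/(-2 + R)
Y = -10 (Y = -3 - 7/(-2 + 3) = -3 - 7/1 = -3 - 7*1 = -3 - 7 = -10)
l = 36 (l = -3 + ((3 + 5)**2 - 5*5) = -3 + (8**2 - 25) = -3 + (64 - 25) = -3 + 39 = 36)
(Y + l)**2 = (-10 + 36)**2 = 26**2 = 676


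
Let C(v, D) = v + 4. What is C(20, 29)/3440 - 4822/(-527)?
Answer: 2075041/226610 ≈ 9.1569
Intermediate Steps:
C(v, D) = 4 + v
C(20, 29)/3440 - 4822/(-527) = (4 + 20)/3440 - 4822/(-527) = 24*(1/3440) - 4822*(-1/527) = 3/430 + 4822/527 = 2075041/226610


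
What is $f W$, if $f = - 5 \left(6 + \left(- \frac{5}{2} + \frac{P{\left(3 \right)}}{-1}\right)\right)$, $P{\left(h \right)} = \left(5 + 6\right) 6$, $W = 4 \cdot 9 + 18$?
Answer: $16875$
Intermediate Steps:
$W = 54$ ($W = 36 + 18 = 54$)
$P{\left(h \right)} = 66$ ($P{\left(h \right)} = 11 \cdot 6 = 66$)
$f = \frac{625}{2}$ ($f = - 5 \left(6 + \left(- \frac{5}{2} + \frac{66}{-1}\right)\right) = - 5 \left(6 + \left(\left(-5\right) \frac{1}{2} + 66 \left(-1\right)\right)\right) = - 5 \left(6 - \frac{137}{2}\right) = \left(-5\right) \left(- \frac{125}{2}\right) = \frac{625}{2} \approx 312.5$)
$f W = \frac{625}{2} \cdot 54 = 16875$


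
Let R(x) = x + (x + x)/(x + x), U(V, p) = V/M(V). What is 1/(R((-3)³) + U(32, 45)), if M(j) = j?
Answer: -1/25 ≈ -0.040000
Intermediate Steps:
U(V, p) = 1 (U(V, p) = V/V = 1)
R(x) = 1 + x (R(x) = x + (2*x)/((2*x)) = x + (2*x)*(1/(2*x)) = x + 1 = 1 + x)
1/(R((-3)³) + U(32, 45)) = 1/((1 + (-3)³) + 1) = 1/((1 - 27) + 1) = 1/(-26 + 1) = 1/(-25) = -1/25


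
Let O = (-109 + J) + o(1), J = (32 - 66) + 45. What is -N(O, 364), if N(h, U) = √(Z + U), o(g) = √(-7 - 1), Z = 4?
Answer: -4*√23 ≈ -19.183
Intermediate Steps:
o(g) = 2*I*√2 (o(g) = √(-8) = 2*I*√2)
J = 11 (J = -34 + 45 = 11)
O = -98 + 2*I*√2 (O = (-109 + 11) + 2*I*√2 = -98 + 2*I*√2 ≈ -98.0 + 2.8284*I)
N(h, U) = √(4 + U)
-N(O, 364) = -√(4 + 364) = -√368 = -4*√23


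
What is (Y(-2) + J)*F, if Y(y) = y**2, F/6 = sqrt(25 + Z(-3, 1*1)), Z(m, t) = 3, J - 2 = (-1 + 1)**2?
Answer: 72*sqrt(7) ≈ 190.49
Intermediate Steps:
J = 2 (J = 2 + (-1 + 1)**2 = 2 + 0**2 = 2 + 0 = 2)
F = 12*sqrt(7) (F = 6*sqrt(25 + 3) = 6*sqrt(28) = 6*(2*sqrt(7)) = 12*sqrt(7) ≈ 31.749)
(Y(-2) + J)*F = ((-2)**2 + 2)*(12*sqrt(7)) = (4 + 2)*(12*sqrt(7)) = 6*(12*sqrt(7)) = 72*sqrt(7)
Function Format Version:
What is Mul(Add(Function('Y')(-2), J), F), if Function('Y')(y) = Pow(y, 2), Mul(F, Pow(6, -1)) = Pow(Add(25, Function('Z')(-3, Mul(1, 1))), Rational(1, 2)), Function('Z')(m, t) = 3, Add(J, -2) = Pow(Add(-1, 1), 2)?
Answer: Mul(72, Pow(7, Rational(1, 2))) ≈ 190.49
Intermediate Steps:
J = 2 (J = Add(2, Pow(Add(-1, 1), 2)) = Add(2, Pow(0, 2)) = Add(2, 0) = 2)
F = Mul(12, Pow(7, Rational(1, 2))) (F = Mul(6, Pow(Add(25, 3), Rational(1, 2))) = Mul(6, Pow(28, Rational(1, 2))) = Mul(6, Mul(2, Pow(7, Rational(1, 2)))) = Mul(12, Pow(7, Rational(1, 2))) ≈ 31.749)
Mul(Add(Function('Y')(-2), J), F) = Mul(Add(Pow(-2, 2), 2), Mul(12, Pow(7, Rational(1, 2)))) = Mul(Add(4, 2), Mul(12, Pow(7, Rational(1, 2)))) = Mul(6, Mul(12, Pow(7, Rational(1, 2)))) = Mul(72, Pow(7, Rational(1, 2)))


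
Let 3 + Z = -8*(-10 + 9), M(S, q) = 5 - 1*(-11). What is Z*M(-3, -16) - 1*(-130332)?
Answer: 130412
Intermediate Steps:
M(S, q) = 16 (M(S, q) = 5 + 11 = 16)
Z = 5 (Z = -3 - 8*(-10 + 9) = -3 - 8*(-1) = -3 + 8 = 5)
Z*M(-3, -16) - 1*(-130332) = 5*16 - 1*(-130332) = 80 + 130332 = 130412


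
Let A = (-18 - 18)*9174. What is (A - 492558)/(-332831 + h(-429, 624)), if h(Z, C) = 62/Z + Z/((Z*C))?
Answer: 1882616736/761517655 ≈ 2.4722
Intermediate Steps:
A = -330264 (A = -36*9174 = -330264)
h(Z, C) = 1/C + 62/Z (h(Z, C) = 62/Z + Z/((C*Z)) = 62/Z + Z*(1/(C*Z)) = 62/Z + 1/C = 1/C + 62/Z)
(A - 492558)/(-332831 + h(-429, 624)) = (-330264 - 492558)/(-332831 + (1/624 + 62/(-429))) = -822822/(-332831 + (1/624 + 62*(-1/429))) = -822822/(-332831 + (1/624 - 62/429)) = -822822/(-332831 - 327/2288) = -822822/(-761517655/2288) = -822822*(-2288/761517655) = 1882616736/761517655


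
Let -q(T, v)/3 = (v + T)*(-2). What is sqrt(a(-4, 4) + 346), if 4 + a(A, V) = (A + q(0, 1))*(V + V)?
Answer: sqrt(358) ≈ 18.921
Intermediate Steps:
q(T, v) = 6*T + 6*v (q(T, v) = -3*(v + T)*(-2) = -3*(T + v)*(-2) = -3*(-2*T - 2*v) = 6*T + 6*v)
a(A, V) = -4 + 2*V*(6 + A) (a(A, V) = -4 + (A + (6*0 + 6*1))*(V + V) = -4 + (A + (0 + 6))*(2*V) = -4 + (A + 6)*(2*V) = -4 + (6 + A)*(2*V) = -4 + 2*V*(6 + A))
sqrt(a(-4, 4) + 346) = sqrt((-4 + 12*4 + 2*(-4)*4) + 346) = sqrt((-4 + 48 - 32) + 346) = sqrt(12 + 346) = sqrt(358)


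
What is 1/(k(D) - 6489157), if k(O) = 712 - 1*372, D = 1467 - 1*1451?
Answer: -1/6488817 ≈ -1.5411e-7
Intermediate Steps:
D = 16 (D = 1467 - 1451 = 16)
k(O) = 340 (k(O) = 712 - 372 = 340)
1/(k(D) - 6489157) = 1/(340 - 6489157) = 1/(-6488817) = -1/6488817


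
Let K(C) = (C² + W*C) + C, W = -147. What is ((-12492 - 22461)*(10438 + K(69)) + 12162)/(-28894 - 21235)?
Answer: 179121963/50129 ≈ 3573.2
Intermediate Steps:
K(C) = C² - 146*C (K(C) = (C² - 147*C) + C = C² - 146*C)
((-12492 - 22461)*(10438 + K(69)) + 12162)/(-28894 - 21235) = ((-12492 - 22461)*(10438 + 69*(-146 + 69)) + 12162)/(-28894 - 21235) = (-34953*(10438 + 69*(-77)) + 12162)/(-50129) = (-34953*(10438 - 5313) + 12162)*(-1/50129) = (-34953*5125 + 12162)*(-1/50129) = (-179134125 + 12162)*(-1/50129) = -179121963*(-1/50129) = 179121963/50129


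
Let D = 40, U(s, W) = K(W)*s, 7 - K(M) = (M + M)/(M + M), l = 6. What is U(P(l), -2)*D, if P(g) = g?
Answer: 1440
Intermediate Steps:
K(M) = 6 (K(M) = 7 - (M + M)/(M + M) = 7 - 2*M/(2*M) = 7 - 2*M*1/(2*M) = 7 - 1*1 = 7 - 1 = 6)
U(s, W) = 6*s
U(P(l), -2)*D = (6*6)*40 = 36*40 = 1440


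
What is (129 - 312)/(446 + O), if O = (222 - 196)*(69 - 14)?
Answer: -183/1876 ≈ -0.097548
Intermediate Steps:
O = 1430 (O = 26*55 = 1430)
(129 - 312)/(446 + O) = (129 - 312)/(446 + 1430) = -183/1876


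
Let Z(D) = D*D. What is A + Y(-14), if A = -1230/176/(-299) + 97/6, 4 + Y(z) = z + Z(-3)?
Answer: 567553/78936 ≈ 7.1900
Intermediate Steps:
Z(D) = D**2
Y(z) = 5 + z (Y(z) = -4 + (z + (-3)**2) = -4 + (z + 9) = -4 + (9 + z) = 5 + z)
A = 1277977/78936 (A = -1230*1/176*(-1/299) + 97*(1/6) = -615/88*(-1/299) + 97/6 = 615/26312 + 97/6 = 1277977/78936 ≈ 16.190)
A + Y(-14) = 1277977/78936 + (5 - 14) = 1277977/78936 - 9 = 567553/78936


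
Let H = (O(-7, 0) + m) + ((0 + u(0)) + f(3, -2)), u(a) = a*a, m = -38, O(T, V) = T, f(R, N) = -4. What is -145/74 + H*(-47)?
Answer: 170277/74 ≈ 2301.0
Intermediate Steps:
u(a) = a**2
H = -49 (H = (-7 - 38) + ((0 + 0**2) - 4) = -45 + ((0 + 0) - 4) = -45 + (0 - 4) = -45 - 4 = -49)
-145/74 + H*(-47) = -145/74 - 49*(-47) = -145*1/74 + 2303 = -145/74 + 2303 = 170277/74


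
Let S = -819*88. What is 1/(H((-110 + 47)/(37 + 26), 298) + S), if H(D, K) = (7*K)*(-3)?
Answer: -1/78330 ≈ -1.2766e-5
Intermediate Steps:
H(D, K) = -21*K
S = -72072
1/(H((-110 + 47)/(37 + 26), 298) + S) = 1/(-21*298 - 72072) = 1/(-6258 - 72072) = 1/(-78330) = -1/78330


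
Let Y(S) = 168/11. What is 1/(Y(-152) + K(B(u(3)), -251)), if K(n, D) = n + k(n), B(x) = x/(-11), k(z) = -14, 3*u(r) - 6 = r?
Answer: 1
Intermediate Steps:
u(r) = 2 + r/3
B(x) = -x/11 (B(x) = x*(-1/11) = -x/11)
K(n, D) = -14 + n (K(n, D) = n - 14 = -14 + n)
Y(S) = 168/11 (Y(S) = 168*(1/11) = 168/11)
1/(Y(-152) + K(B(u(3)), -251)) = 1/(168/11 + (-14 - (2 + (⅓)*3)/11)) = 1/(168/11 + (-14 - (2 + 1)/11)) = 1/(168/11 + (-14 - 1/11*3)) = 1/(168/11 + (-14 - 3/11)) = 1/(168/11 - 157/11) = 1/1 = 1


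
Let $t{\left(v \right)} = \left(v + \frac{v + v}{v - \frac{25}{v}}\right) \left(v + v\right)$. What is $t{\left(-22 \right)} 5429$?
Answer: $\frac{2180937880}{459} \approx 4.7515 \cdot 10^{6}$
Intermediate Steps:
$t{\left(v \right)} = 2 v \left(v + \frac{2 v}{v - \frac{25}{v}}\right)$ ($t{\left(v \right)} = \left(v + \frac{2 v}{v - \frac{25}{v}}\right) 2 v = 2 v \left(v + \frac{2 v}{v - \frac{25}{v}}\right)$)
$t{\left(-22 \right)} 5429 = \frac{2 \left(-22\right)^{2} \left(-25 + \left(-22\right)^{2} + 2 \left(-22\right)\right)}{-25 + \left(-22\right)^{2}} \cdot 5429 = 2 \cdot 484 \frac{1}{-25 + 484} \left(-25 + 484 - 44\right) 5429 = 2 \cdot 484 \cdot \frac{1}{459} \cdot 415 \cdot 5429 = \frac{401720}{459} \cdot 5429 = \frac{2180937880}{459}$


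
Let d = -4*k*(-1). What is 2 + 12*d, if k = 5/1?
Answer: 242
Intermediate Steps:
k = 5 (k = 5*1 = 5)
d = 20 (d = -4*5*(-1) = -20*(-1) = 20)
2 + 12*d = 2 + 12*20 = 2 + 240 = 242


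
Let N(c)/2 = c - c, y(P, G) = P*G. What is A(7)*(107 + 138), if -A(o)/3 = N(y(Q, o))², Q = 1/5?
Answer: 0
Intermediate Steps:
Q = ⅕ ≈ 0.20000
y(P, G) = G*P
N(c) = 0 (N(c) = 2*(c - c) = 2*0 = 0)
A(o) = 0 (A(o) = -3*0² = -3*0 = 0)
A(7)*(107 + 138) = 0*(107 + 138) = 0*245 = 0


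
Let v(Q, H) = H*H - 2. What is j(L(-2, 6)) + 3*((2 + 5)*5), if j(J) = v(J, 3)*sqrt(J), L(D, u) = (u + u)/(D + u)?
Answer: 105 + 7*sqrt(3) ≈ 117.12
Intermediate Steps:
v(Q, H) = -2 + H**2 (v(Q, H) = H**2 - 2 = -2 + H**2)
L(D, u) = 2*u/(D + u) (L(D, u) = (2*u)/(D + u) = 2*u/(D + u))
j(J) = 7*sqrt(J) (j(J) = (-2 + 3**2)*sqrt(J) = (-2 + 9)*sqrt(J) = 7*sqrt(J))
j(L(-2, 6)) + 3*((2 + 5)*5) = 7*sqrt(2*6/(-2 + 6)) + 3*((2 + 5)*5) = 7*sqrt(2*6/4) + 3*(7*5) = 7*sqrt(2*6*(1/4)) + 3*35 = 7*sqrt(3) + 105 = 105 + 7*sqrt(3)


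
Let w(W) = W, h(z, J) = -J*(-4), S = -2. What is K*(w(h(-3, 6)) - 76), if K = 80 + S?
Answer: -4056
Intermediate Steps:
h(z, J) = 4*J
K = 78 (K = 80 - 2 = 78)
K*(w(h(-3, 6)) - 76) = 78*(4*6 - 76) = 78*(24 - 76) = 78*(-52) = -4056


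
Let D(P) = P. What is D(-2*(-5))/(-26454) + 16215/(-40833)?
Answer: -7951110/20003633 ≈ -0.39748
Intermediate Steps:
D(-2*(-5))/(-26454) + 16215/(-40833) = -2*(-5)/(-26454) + 16215/(-40833) = 10*(-1/26454) + 16215*(-1/40833) = -5/13227 - 5405/13611 = -7951110/20003633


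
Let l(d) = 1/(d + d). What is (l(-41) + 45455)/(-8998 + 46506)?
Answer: 3727309/3075656 ≈ 1.2119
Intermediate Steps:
l(d) = 1/(2*d)
(l(-41) + 45455)/(-8998 + 46506) = ((½)/(-41) + 45455)/(-8998 + 46506) = ((½)*(-1/41) + 45455)/37508 = (-1/82 + 45455)*(1/37508) = (3727309/82)*(1/37508) = 3727309/3075656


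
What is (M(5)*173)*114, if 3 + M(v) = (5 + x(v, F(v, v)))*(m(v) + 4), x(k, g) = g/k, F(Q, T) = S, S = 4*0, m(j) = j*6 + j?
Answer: 3786624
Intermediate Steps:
m(j) = 7*j (m(j) = 6*j + j = 7*j)
S = 0
F(Q, T) = 0
M(v) = 17 + 35*v (M(v) = -3 + (5 + 0/v)*(7*v + 4) = -3 + (5 + 0)*(4 + 7*v) = -3 + 5*(4 + 7*v) = -3 + (20 + 35*v) = 17 + 35*v)
(M(5)*173)*114 = ((17 + 35*5)*173)*114 = ((17 + 175)*173)*114 = (192*173)*114 = 33216*114 = 3786624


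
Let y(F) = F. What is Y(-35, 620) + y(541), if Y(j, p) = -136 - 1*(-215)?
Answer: 620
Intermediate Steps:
Y(j, p) = 79 (Y(j, p) = -136 + 215 = 79)
Y(-35, 620) + y(541) = 79 + 541 = 620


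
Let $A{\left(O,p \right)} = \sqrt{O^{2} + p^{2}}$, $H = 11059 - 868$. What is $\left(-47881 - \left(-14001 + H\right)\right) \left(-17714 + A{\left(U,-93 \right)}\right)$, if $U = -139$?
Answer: $780673694 - 44071 \sqrt{27970} \approx 7.733 \cdot 10^{8}$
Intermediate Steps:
$H = 10191$ ($H = 11059 - 868 = 10191$)
$\left(-47881 - \left(-14001 + H\right)\right) \left(-17714 + A{\left(U,-93 \right)}\right) = \left(-47881 + \left(14001 - 10191\right)\right) \left(-17714 + \sqrt{\left(-139\right)^{2} + \left(-93\right)^{2}}\right) = \left(-47881 + \left(14001 - 10191\right)\right) \left(-17714 + \sqrt{19321 + 8649}\right) = \left(-47881 + 3810\right) \left(-17714 + \sqrt{27970}\right) = - 44071 \left(-17714 + \sqrt{27970}\right) = 780673694 - 44071 \sqrt{27970}$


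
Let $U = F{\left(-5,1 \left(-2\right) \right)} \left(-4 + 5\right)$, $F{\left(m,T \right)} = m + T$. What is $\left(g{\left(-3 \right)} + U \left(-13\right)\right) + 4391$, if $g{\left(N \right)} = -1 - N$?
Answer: $4484$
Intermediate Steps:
$F{\left(m,T \right)} = T + m$
$U = -7$ ($U = \left(1 \left(-2\right) - 5\right) \left(-4 + 5\right) = \left(-2 - 5\right) 1 = \left(-7\right) 1 = -7$)
$\left(g{\left(-3 \right)} + U \left(-13\right)\right) + 4391 = \left(\left(-1 - -3\right) - -91\right) + 4391 = \left(\left(-1 + 3\right) + 91\right) + 4391 = \left(2 + 91\right) + 4391 = 93 + 4391 = 4484$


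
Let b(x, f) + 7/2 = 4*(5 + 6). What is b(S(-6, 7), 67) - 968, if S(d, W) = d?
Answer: -1855/2 ≈ -927.50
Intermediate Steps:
b(x, f) = 81/2 (b(x, f) = -7/2 + 4*(5 + 6) = -7/2 + 4*11 = -7/2 + 44 = 81/2)
b(S(-6, 7), 67) - 968 = 81/2 - 968 = -1855/2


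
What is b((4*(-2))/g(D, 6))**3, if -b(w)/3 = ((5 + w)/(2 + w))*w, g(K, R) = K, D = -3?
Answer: -778688/343 ≈ -2270.2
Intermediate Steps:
b(w) = -3*w*(5 + w)/(2 + w) (b(w) = -3*(5 + w)/(2 + w)*w = -3*w*(5 + w)/(2 + w))
b((4*(-2))/g(D, 6))**3 = (-3*(4*(-2))/(-3)*(5 + (4*(-2))/(-3))/(2 + (4*(-2))/(-3)))**3 = (-3*(-8*(-1/3))*(5 - 8*(-1/3))/(2 - 8*(-1/3)))**3 = (-3*8/3*(5 + 8/3)/(2 + 8/3))**3 = (-3*8/3*23/3/14/3)**3 = (-3*8/3*3/14*23/3)**3 = (-92/7)**3 = -778688/343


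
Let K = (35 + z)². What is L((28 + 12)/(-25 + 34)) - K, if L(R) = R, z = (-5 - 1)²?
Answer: -45329/9 ≈ -5036.6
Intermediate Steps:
z = 36 (z = (-6)² = 36)
K = 5041 (K = (35 + 36)² = 71² = 5041)
L((28 + 12)/(-25 + 34)) - K = (28 + 12)/(-25 + 34) - 1*5041 = 40/9 - 5041 = -45329/9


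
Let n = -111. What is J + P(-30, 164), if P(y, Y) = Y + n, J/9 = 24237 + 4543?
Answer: 259073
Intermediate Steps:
J = 259020 (J = 9*(24237 + 4543) = 9*28780 = 259020)
P(y, Y) = -111 + Y (P(y, Y) = Y - 111 = -111 + Y)
J + P(-30, 164) = 259020 + (-111 + 164) = 259020 + 53 = 259073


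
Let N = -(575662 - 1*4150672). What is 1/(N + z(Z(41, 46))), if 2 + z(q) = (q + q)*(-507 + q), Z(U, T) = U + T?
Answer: 1/3501928 ≈ 2.8556e-7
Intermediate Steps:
Z(U, T) = T + U
N = 3575010 (N = -(575662 - 4150672) = -1*(-3575010) = 3575010)
z(q) = -2 + 2*q*(-507 + q) (z(q) = -2 + (q + q)*(-507 + q) = -2 + (2*q)*(-507 + q) = -2 + 2*q*(-507 + q))
1/(N + z(Z(41, 46))) = 1/(3575010 + (-2 - 1014*(46 + 41) + 2*(46 + 41)²)) = 1/(3575010 + (-2 - 1014*87 + 2*87²)) = 1/(3575010 + (-2 - 88218 + 2*7569)) = 1/(3575010 + (-2 - 88218 + 15138)) = 1/(3575010 - 73082) = 1/3501928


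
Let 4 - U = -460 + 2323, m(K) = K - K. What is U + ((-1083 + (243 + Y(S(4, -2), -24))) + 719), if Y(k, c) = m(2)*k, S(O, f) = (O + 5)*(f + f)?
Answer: -1980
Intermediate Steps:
m(K) = 0
S(O, f) = 2*f*(5 + O) (S(O, f) = (5 + O)*(2*f) = 2*f*(5 + O))
Y(k, c) = 0 (Y(k, c) = 0*k = 0)
U = -1859 (U = 4 - (-460 + 2323) = 4 - 1*1863 = 4 - 1863 = -1859)
U + ((-1083 + (243 + Y(S(4, -2), -24))) + 719) = -1859 + ((-1083 + (243 + 0)) + 719) = -1859 + ((-1083 + 243) + 719) = -1859 + (-840 + 719) = -1859 - 121 = -1980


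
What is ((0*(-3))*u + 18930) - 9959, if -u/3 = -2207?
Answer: 8971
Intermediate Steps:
u = 6621 (u = -3*(-2207) = 6621)
((0*(-3))*u + 18930) - 9959 = ((0*(-3))*6621 + 18930) - 9959 = (0*6621 + 18930) - 9959 = (0 + 18930) - 9959 = 18930 - 9959 = 8971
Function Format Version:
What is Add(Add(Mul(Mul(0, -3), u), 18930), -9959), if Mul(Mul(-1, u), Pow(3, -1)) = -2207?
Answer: 8971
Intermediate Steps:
u = 6621 (u = Mul(-3, -2207) = 6621)
Add(Add(Mul(Mul(0, -3), u), 18930), -9959) = Add(Add(Mul(Mul(0, -3), 6621), 18930), -9959) = Add(Add(Mul(0, 6621), 18930), -9959) = Add(Add(0, 18930), -9959) = Add(18930, -9959) = 8971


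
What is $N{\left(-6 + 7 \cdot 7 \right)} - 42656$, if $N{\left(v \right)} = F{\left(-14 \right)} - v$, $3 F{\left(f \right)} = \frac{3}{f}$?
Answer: $- \frac{597787}{14} \approx -42699.0$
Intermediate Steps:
$F{\left(f \right)} = \frac{1}{f}$ ($F{\left(f \right)} = \frac{3 \frac{1}{f}}{3} = \frac{1}{f}$)
$N{\left(v \right)} = - \frac{1}{14} - v$ ($N{\left(v \right)} = \frac{1}{-14} - v = - \frac{1}{14} - v$)
$N{\left(-6 + 7 \cdot 7 \right)} - 42656 = \left(- \frac{1}{14} - \left(-6 + 7 \cdot 7\right)\right) - 42656 = \left(- \frac{1}{14} - \left(-6 + 49\right)\right) - 42656 = \left(- \frac{1}{14} - 43\right) - 42656 = - \frac{603}{14} - 42656 = - \frac{597787}{14}$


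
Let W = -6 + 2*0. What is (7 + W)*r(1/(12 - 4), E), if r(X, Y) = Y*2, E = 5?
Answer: 10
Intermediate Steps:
W = -6 (W = -6 + 0 = -6)
r(X, Y) = 2*Y
(7 + W)*r(1/(12 - 4), E) = (7 - 6)*(2*5) = 1*10 = 10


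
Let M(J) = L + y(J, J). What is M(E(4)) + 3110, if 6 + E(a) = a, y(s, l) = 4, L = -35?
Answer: 3079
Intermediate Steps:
E(a) = -6 + a
M(J) = -31 (M(J) = -35 + 4 = -31)
M(E(4)) + 3110 = -31 + 3110 = 3079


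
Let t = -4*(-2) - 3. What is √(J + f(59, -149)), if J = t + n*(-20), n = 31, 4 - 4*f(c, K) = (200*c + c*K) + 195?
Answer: I*√1415 ≈ 37.616*I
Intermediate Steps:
f(c, K) = -191/4 - 50*c - K*c/4 (f(c, K) = 1 - ((200*c + c*K) + 195)/4 = 1 - ((200*c + K*c) + 195)/4 = 1 - (195 + 200*c + K*c)/4 = 1 + (-195/4 - 50*c - K*c/4) = -191/4 - 50*c - K*c/4)
t = 5 (t = 8 - 3 = 5)
J = -615 (J = 5 + 31*(-20) = 5 - 620 = -615)
√(J + f(59, -149)) = √(-615 + (-191/4 - 50*59 - ¼*(-149)*59)) = √(-615 + (-191/4 - 2950 + 8791/4)) = √(-615 - 800) = √(-1415) = I*√1415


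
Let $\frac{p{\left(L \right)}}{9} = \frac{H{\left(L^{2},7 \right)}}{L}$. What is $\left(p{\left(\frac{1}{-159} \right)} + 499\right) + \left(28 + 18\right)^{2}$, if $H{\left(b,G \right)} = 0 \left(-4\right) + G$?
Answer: $-7402$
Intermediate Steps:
$H{\left(b,G \right)} = G$ ($H{\left(b,G \right)} = 0 + G = G$)
$p{\left(L \right)} = \frac{63}{L}$ ($p{\left(L \right)} = 9 \frac{7}{L} = \frac{63}{L}$)
$\left(p{\left(\frac{1}{-159} \right)} + 499\right) + \left(28 + 18\right)^{2} = \left(\frac{63}{\frac{1}{-159}} + 499\right) + \left(28 + 18\right)^{2} = \left(\frac{63}{- \frac{1}{159}} + 499\right) + 46^{2} = \left(63 \left(-159\right) + 499\right) + 2116 = \left(-10017 + 499\right) + 2116 = -9518 + 2116 = -7402$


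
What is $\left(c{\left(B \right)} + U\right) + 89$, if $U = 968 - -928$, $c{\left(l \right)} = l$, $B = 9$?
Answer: $1994$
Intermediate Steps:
$U = 1896$ ($U = 968 + 928 = 1896$)
$\left(c{\left(B \right)} + U\right) + 89 = \left(9 + 1896\right) + 89 = 1905 + 89 = 1994$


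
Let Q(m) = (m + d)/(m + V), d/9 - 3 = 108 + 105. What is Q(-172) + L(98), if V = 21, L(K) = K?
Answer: 13026/151 ≈ 86.265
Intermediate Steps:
d = 1944 (d = 27 + 9*(108 + 105) = 27 + 9*213 = 27 + 1917 = 1944)
Q(m) = (1944 + m)/(21 + m) (Q(m) = (m + 1944)/(m + 21) = (1944 + m)/(21 + m))
Q(-172) + L(98) = (1944 - 172)/(21 - 172) + 98 = 1772/(-151) + 98 = -1/151*1772 + 98 = -1772/151 + 98 = 13026/151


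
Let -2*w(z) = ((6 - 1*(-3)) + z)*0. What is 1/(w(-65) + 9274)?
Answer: 1/9274 ≈ 0.00010783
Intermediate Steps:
w(z) = 0 (w(z) = -((6 - 1*(-3)) + z)*0/2 = -((6 + 3) + z)*0/2 = -(9 + z)*0/2 = -½*0 = 0)
1/(w(-65) + 9274) = 1/(0 + 9274) = 1/9274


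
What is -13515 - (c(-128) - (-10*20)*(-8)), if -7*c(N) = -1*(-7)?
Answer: -11914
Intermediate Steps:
c(N) = -1 (c(N) = -(-1)*(-7)/7 = -⅐*7 = -1)
-13515 - (c(-128) - (-10*20)*(-8)) = -13515 - (-1 - (-10*20)*(-8)) = -13515 - (-1 - (-200)*(-8)) = -13515 - (-1 - 1*1600) = -13515 - (-1 - 1600) = -13515 - 1*(-1601) = -13515 + 1601 = -11914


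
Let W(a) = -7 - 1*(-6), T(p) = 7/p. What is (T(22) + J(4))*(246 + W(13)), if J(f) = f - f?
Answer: 1715/22 ≈ 77.955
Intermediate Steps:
W(a) = -1 (W(a) = -7 + 6 = -1)
J(f) = 0
(T(22) + J(4))*(246 + W(13)) = (7/22 + 0)*(246 - 1) = (7*(1/22) + 0)*245 = (7/22 + 0)*245 = (7/22)*245 = 1715/22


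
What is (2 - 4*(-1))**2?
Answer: 36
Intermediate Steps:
(2 - 4*(-1))**2 = (2 + 4)**2 = 6**2 = 36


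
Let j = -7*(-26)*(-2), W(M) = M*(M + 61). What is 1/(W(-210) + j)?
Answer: 1/30926 ≈ 3.2335e-5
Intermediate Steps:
W(M) = M*(61 + M)
j = -364 (j = 182*(-2) = -364)
1/(W(-210) + j) = 1/(-210*(61 - 210) - 364) = 1/(-210*(-149) - 364) = 1/(31290 - 364) = 1/30926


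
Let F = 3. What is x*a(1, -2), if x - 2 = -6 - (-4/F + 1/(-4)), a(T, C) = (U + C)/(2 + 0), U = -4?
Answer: 29/4 ≈ 7.2500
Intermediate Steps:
a(T, C) = -2 + C/2 (a(T, C) = (-4 + C)/(2 + 0) = (-4 + C)/2 = (-4 + C)*(1/2) = -2 + C/2)
x = -29/12 (x = 2 + (-6 - (-4/3 + 1/(-4))) = 2 + (-6 - (-4*1/3 + 1*(-1/4))) = 2 + (-6 - (-4/3 - 1/4)) = 2 + (-6 - 1*(-19/12)) = 2 + (-6 + 19/12) = 2 - 53/12 = -29/12 ≈ -2.4167)
x*a(1, -2) = -29*(-2 + (1/2)*(-2))/12 = -29*(-2 - 1)/12 = -29/12*(-3) = 29/4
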